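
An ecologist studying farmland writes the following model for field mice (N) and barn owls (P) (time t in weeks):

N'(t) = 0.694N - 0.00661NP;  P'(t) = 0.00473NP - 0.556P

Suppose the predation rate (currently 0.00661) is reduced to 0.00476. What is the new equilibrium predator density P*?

P* ≈ 146

At the interior fixed point, setting dN/dt = 0 with N > 0 fixes P* = (prey growth rate)/(NP coefficient) — independent of the other coefficients.
With the change, P* = 0.694/0.00476 = 146; it rises from 105.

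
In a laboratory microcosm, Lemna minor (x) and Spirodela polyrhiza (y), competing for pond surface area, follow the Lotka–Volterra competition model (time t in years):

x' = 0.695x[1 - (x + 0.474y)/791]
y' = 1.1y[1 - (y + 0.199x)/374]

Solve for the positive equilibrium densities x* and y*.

x* ≈ 678, y* ≈ 239

Setting both brackets to zero gives the nullclines x + 0.474y = 791 and 0.199x + y = 374.
Substituting y = 374 - 0.199x into the first: x(1 - 0.474·0.199) = 791 - 0.474·374.
So x* = 614/0.906 = 678, and then y* = 374 - 0.199·678 = 239.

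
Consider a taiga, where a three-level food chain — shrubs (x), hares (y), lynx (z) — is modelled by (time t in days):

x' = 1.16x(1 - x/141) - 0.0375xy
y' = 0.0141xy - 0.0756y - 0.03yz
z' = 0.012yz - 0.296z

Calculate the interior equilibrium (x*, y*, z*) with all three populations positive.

From dz/dt = 0: 0.012y* = 0.296, so y* = 24.7.
From dx/dt = 0: 1.16(1 - x*/141) = 0.0375·24.7, giving x* = 141·(1 - 0.797) = 28.6.
From dy/dt = 0: 0.0141·28.6 - 0.0756 = 0.03z*, so z* = 0.327/0.03 = 10.9.

x* ≈ 28.6, y* ≈ 24.7, z* ≈ 10.9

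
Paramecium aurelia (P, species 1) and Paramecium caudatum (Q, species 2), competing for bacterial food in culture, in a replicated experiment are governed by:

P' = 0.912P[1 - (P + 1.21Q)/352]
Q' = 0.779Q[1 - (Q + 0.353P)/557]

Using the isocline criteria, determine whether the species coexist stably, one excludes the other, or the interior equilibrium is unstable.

Compare the nullcline intercepts: K1/α12 = 352/1.21 = 291 < K2 = 557; K2/α21 = 557/0.353 = 1580 > K1 = 352.
Since the inequalities point opposite ways, species 2 can invade but species 1 cannot.

species 2 excludes species 1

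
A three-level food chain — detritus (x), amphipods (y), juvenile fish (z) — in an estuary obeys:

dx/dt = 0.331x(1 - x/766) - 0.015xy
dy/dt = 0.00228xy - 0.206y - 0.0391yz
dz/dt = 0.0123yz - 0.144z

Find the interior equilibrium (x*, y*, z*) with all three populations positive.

x* ≈ 360, y* ≈ 11.7, z* ≈ 15.7

From dz/dt = 0: 0.0123y* = 0.144, so y* = 11.7.
From dx/dt = 0: 0.331(1 - x*/766) = 0.015·11.7, giving x* = 766·(1 - 0.531) = 360.
From dy/dt = 0: 0.00228·360 - 0.206 = 0.0391z*, so z* = 0.614/0.0391 = 15.7.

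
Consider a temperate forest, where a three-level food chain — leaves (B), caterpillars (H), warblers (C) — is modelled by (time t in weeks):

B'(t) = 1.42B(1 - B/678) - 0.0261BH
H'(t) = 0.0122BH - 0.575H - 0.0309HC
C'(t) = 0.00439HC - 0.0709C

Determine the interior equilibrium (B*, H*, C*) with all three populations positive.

B* ≈ 477, H* ≈ 16.2, C* ≈ 170

From dC/dt = 0: 0.00439H* = 0.0709, so H* = 16.2.
From dB/dt = 0: 1.42(1 - B*/678) = 0.0261·16.2, giving B* = 678·(1 - 0.297) = 477.
From dH/dt = 0: 0.0122·477 - 0.575 = 0.0309C*, so C* = 5.24/0.0309 = 170.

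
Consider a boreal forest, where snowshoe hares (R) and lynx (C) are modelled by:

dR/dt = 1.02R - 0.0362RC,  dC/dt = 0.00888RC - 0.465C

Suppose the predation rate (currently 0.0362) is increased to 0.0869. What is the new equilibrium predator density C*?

C* ≈ 11.7

At the interior fixed point, setting dR/dt = 0 with R > 0 fixes C* = (prey growth rate)/(RC coefficient) — independent of the other coefficients.
With the change, C* = 1.02/0.0869 = 11.7; it falls from 28.2.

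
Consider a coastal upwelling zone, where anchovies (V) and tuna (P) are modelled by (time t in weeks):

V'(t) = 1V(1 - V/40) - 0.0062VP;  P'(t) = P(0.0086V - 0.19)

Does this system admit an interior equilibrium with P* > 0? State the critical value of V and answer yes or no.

Threshold V = 22.1; K > 22.1, so yes, the predator persists.

The predator equation gives dP/dt > 0 only when V > 0.19/0.0086 = 22.1.
Without the predator, V → K = 40. Since 40 > 22.1, the predator can invade and persist.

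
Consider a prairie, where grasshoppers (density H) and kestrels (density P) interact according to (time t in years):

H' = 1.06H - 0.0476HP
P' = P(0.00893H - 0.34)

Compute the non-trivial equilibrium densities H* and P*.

Set dP/dt = 0 with P > 0: 0.00893H - 0.34 = 0, so H* = 0.34/0.00893 = 38.1.
Set dH/dt = 0 with H > 0: 1.06 - 0.0476P = 0, so P* = 1.06/0.0476 = 22.3.

H* ≈ 38.1, P* ≈ 22.3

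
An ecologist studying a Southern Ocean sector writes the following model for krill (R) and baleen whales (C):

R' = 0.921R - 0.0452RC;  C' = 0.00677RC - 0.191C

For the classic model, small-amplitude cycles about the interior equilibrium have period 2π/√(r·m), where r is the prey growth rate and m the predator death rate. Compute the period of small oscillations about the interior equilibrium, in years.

Here r = 0.921 and m = 0.191, so r·m = 0.176.
ω = √0.176 = 0.419 per year, hence T = 2π/ω ≈ 15 years.

T ≈ 15 years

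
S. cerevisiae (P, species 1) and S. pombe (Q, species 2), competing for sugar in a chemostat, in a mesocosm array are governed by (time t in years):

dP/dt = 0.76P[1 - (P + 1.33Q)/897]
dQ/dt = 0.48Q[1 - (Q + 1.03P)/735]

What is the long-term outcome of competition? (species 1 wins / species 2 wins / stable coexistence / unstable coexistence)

unstable coexistence (outcome depends on initial conditions)

Compare the nullcline intercepts: K1/α12 = 897/1.33 = 674 < K2 = 735; K2/α21 = 735/1.03 = 714 < K1 = 897.
Since both are reversed, neither can invade when rare; the interior point is a saddle.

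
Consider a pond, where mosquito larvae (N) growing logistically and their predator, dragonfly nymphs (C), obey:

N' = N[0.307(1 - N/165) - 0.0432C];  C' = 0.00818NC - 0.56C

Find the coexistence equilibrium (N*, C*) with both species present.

From dC/dt = 0 with C > 0: 0.00818N* = 0.56, so N* = 68.5.
Substitute into dN/dt = 0: 0.307(1 - 68.5/165) = 0.0432C*.
The bracket is 0.585, giving C* = 0.18/0.0432 = 4.16.

N* ≈ 68.5, C* ≈ 4.16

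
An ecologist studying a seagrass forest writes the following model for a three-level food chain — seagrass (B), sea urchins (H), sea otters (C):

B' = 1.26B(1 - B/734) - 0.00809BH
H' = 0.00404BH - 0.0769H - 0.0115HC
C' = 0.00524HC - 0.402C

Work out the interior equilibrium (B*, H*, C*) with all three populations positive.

From dC/dt = 0: 0.00524H* = 0.402, so H* = 76.7.
From dB/dt = 0: 1.26(1 - B*/734) = 0.00809·76.7, giving B* = 734·(1 - 0.493) = 372.
From dH/dt = 0: 0.00404·372 - 0.0769 = 0.0115C*, so C* = 1.43/0.0115 = 124.

B* ≈ 372, H* ≈ 76.7, C* ≈ 124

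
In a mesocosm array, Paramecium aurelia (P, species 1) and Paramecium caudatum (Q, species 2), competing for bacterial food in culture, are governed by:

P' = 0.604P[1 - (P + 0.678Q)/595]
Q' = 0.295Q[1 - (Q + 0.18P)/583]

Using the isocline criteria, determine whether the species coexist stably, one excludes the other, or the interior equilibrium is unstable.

stable coexistence

Compare the nullcline intercepts: K1/α12 = 595/0.678 = 878 > K2 = 583; K2/α21 = 583/0.18 = 3240 > K1 = 595.
Since both inequalities hold, each species can invade when rare, so the interior equilibrium is stable.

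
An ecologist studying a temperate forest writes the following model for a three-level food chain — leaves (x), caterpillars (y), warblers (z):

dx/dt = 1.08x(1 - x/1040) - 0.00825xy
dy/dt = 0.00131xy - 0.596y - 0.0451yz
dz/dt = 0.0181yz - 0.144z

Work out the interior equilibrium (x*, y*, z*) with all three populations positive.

x* ≈ 977, y* ≈ 7.96, z* ≈ 15.2

From dz/dt = 0: 0.0181y* = 0.144, so y* = 7.96.
From dx/dt = 0: 1.08(1 - x*/1040) = 0.00825·7.96, giving x* = 1040·(1 - 0.0608) = 977.
From dy/dt = 0: 0.00131·977 - 0.596 = 0.0451z*, so z* = 0.684/0.0451 = 15.2.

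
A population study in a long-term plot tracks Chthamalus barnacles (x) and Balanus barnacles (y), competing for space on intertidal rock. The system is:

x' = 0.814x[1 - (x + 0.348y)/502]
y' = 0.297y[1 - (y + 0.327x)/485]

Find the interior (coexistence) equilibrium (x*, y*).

Setting both brackets to zero gives the nullclines x + 0.348y = 502 and 0.327x + y = 485.
Substituting y = 485 - 0.327x into the first: x(1 - 0.348·0.327) = 502 - 0.348·485.
So x* = 333/0.886 = 376, and then y* = 485 - 0.327·376 = 362.

x* ≈ 376, y* ≈ 362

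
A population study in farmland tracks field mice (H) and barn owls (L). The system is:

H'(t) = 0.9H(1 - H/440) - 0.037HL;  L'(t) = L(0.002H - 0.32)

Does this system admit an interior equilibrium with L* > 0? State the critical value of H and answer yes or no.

Threshold H = 160; K > 160, so yes, the predator persists.

The predator equation gives dL/dt > 0 only when H > 0.32/0.002 = 160.
Without the predator, H → K = 440. Since 440 > 160, the predator can invade and persist.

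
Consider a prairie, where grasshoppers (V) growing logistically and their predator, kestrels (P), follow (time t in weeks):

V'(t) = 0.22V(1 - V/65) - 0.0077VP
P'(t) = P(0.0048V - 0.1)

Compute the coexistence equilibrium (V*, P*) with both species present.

From dP/dt = 0 with P > 0: 0.0048V* = 0.1, so V* = 20.8.
Substitute into dV/dt = 0: 0.22(1 - 20.8/65) = 0.0077P*.
The bracket is 0.679, giving P* = 0.149/0.0077 = 19.4.

V* ≈ 20.8, P* ≈ 19.4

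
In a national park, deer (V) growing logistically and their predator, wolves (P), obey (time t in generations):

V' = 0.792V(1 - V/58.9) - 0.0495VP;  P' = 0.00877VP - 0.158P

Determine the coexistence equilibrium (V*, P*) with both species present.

From dP/dt = 0 with P > 0: 0.00877V* = 0.158, so V* = 18.
Substitute into dV/dt = 0: 0.792(1 - 18/58.9) = 0.0495P*.
The bracket is 0.694, giving P* = 0.55/0.0495 = 11.1.

V* ≈ 18, P* ≈ 11.1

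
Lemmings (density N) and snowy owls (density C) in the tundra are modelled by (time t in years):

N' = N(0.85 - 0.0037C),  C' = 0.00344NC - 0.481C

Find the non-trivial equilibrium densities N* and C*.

Set dC/dt = 0 with C > 0: 0.00344N - 0.481 = 0, so N* = 0.481/0.00344 = 140.
Set dN/dt = 0 with N > 0: 0.85 - 0.0037C = 0, so C* = 0.85/0.0037 = 230.

N* ≈ 140, C* ≈ 230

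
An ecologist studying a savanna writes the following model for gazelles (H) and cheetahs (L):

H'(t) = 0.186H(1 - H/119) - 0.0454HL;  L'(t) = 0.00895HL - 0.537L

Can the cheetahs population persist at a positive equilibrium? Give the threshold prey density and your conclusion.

The predator equation gives dL/dt > 0 only when H > 0.537/0.00895 = 60.
Without the predator, H → K = 119. Since 119 > 60, the predator can invade and persist.

Threshold H = 60; K > 60, so yes, the predator persists.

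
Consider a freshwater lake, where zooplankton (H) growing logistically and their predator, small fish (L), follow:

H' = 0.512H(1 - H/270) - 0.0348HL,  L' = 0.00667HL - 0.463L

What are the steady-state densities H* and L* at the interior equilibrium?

From dL/dt = 0 with L > 0: 0.00667H* = 0.463, so H* = 69.4.
Substitute into dH/dt = 0: 0.512(1 - 69.4/270) = 0.0348L*.
The bracket is 0.743, giving L* = 0.38/0.0348 = 10.9.

H* ≈ 69.4, L* ≈ 10.9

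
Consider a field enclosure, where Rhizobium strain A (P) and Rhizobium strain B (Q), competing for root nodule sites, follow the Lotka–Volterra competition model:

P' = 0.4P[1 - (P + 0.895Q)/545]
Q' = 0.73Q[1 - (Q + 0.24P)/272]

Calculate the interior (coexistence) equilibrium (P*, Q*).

P* ≈ 384, Q* ≈ 180

Setting both brackets to zero gives the nullclines P + 0.895Q = 545 and 0.24P + Q = 272.
Substituting Q = 272 - 0.24P into the first: P(1 - 0.895·0.24) = 545 - 0.895·272.
So P* = 302/0.785 = 384, and then Q* = 272 - 0.24·384 = 180.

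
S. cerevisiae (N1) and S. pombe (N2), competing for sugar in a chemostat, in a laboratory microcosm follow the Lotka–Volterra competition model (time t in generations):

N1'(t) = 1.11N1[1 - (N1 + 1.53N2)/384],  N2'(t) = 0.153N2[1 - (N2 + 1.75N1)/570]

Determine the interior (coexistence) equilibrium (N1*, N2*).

Setting both brackets to zero gives the nullclines N1 + 1.53N2 = 384 and 1.75N1 + N2 = 570.
Substituting N2 = 570 - 1.75N1 into the first: N1(1 - 1.53·1.75) = 384 - 1.53·570.
So N1* = -488/-1.68 = 291, and then N2* = 570 - 1.75·291 = 60.8.

N1* ≈ 291, N2* ≈ 60.8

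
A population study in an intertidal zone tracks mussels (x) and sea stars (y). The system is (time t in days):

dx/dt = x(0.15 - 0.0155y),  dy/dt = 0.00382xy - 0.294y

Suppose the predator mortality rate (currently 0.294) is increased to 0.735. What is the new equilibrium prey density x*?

At the interior fixed point, setting dy/dt = 0 with y > 0 fixes x* = (predator death rate)/(xy coefficient) — independent of the other coefficients.
With the change, x* = 0.735/0.00382 = 192; it rises from 77.

x* ≈ 192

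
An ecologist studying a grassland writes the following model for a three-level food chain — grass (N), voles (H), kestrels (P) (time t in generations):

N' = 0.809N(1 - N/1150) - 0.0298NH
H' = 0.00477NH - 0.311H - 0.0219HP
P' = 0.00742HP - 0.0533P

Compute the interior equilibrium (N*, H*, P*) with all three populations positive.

N* ≈ 846, H* ≈ 7.18, P* ≈ 170

From dP/dt = 0: 0.00742H* = 0.0533, so H* = 7.18.
From dN/dt = 0: 0.809(1 - N*/1150) = 0.0298·7.18, giving N* = 1150·(1 - 0.265) = 846.
From dH/dt = 0: 0.00477·846 - 0.311 = 0.0219P*, so P* = 3.72/0.0219 = 170.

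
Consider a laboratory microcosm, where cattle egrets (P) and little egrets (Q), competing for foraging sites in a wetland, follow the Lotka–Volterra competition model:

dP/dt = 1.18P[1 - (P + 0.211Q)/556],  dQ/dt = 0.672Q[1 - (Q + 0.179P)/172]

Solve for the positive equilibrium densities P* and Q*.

P* ≈ 540, Q* ≈ 75.3

Setting both brackets to zero gives the nullclines P + 0.211Q = 556 and 0.179P + Q = 172.
Substituting Q = 172 - 0.179P into the first: P(1 - 0.211·0.179) = 556 - 0.211·172.
So P* = 520/0.962 = 540, and then Q* = 172 - 0.179·540 = 75.3.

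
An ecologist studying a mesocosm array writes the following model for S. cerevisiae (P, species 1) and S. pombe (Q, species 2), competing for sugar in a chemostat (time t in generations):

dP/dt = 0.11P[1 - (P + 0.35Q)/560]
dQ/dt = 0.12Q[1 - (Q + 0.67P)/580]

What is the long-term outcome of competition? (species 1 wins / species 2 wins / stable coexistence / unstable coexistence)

stable coexistence

Compare the nullcline intercepts: K1/α12 = 560/0.35 = 1600 > K2 = 580; K2/α21 = 580/0.67 = 866 > K1 = 560.
Since both inequalities hold, each species can invade when rare, so the interior equilibrium is stable.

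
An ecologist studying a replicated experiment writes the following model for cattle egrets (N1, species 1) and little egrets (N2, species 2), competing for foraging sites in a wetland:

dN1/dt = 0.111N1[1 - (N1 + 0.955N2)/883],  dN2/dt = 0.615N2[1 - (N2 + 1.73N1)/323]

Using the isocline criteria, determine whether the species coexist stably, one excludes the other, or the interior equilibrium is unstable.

species 1 excludes species 2

Compare the nullcline intercepts: K1/α12 = 883/0.955 = 925 > K2 = 323; K2/α21 = 323/1.73 = 187 < K1 = 883.
Since the inequalities point opposite ways, species 1 can invade but species 2 cannot.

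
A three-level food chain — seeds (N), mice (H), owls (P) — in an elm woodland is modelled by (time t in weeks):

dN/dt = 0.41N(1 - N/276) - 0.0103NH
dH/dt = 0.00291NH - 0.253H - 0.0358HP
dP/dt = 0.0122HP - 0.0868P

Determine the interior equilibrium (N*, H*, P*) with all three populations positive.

From dP/dt = 0: 0.0122H* = 0.0868, so H* = 7.11.
From dN/dt = 0: 0.41(1 - N*/276) = 0.0103·7.11, giving N* = 276·(1 - 0.179) = 227.
From dH/dt = 0: 0.00291·227 - 0.253 = 0.0358P*, so P* = 0.407/0.0358 = 11.4.

N* ≈ 227, H* ≈ 7.11, P* ≈ 11.4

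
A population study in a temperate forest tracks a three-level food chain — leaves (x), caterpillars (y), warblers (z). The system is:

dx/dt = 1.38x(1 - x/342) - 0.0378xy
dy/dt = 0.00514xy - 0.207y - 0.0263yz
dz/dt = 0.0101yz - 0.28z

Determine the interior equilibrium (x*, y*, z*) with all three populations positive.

From dz/dt = 0: 0.0101y* = 0.28, so y* = 27.7.
From dx/dt = 0: 1.38(1 - x*/342) = 0.0378·27.7, giving x* = 342·(1 - 0.759) = 82.3.
From dy/dt = 0: 0.00514·82.3 - 0.207 = 0.0263z*, so z* = 0.216/0.0263 = 8.21.

x* ≈ 82.3, y* ≈ 27.7, z* ≈ 8.21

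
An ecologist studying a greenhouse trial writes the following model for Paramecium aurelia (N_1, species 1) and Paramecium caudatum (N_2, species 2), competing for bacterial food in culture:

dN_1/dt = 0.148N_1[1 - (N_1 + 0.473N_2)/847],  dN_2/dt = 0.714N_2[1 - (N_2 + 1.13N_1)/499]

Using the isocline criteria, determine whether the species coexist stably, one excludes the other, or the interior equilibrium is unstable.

Compare the nullcline intercepts: K1/α12 = 847/0.473 = 1790 > K2 = 499; K2/α21 = 499/1.13 = 442 < K1 = 847.
Since the inequalities point opposite ways, species 1 can invade but species 2 cannot.

species 1 excludes species 2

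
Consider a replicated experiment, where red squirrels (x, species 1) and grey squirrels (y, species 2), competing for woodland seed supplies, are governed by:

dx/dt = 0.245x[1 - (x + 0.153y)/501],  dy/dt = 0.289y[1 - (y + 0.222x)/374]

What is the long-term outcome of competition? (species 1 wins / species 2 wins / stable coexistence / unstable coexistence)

stable coexistence

Compare the nullcline intercepts: K1/α12 = 501/0.153 = 3270 > K2 = 374; K2/α21 = 374/0.222 = 1680 > K1 = 501.
Since both inequalities hold, each species can invade when rare, so the interior equilibrium is stable.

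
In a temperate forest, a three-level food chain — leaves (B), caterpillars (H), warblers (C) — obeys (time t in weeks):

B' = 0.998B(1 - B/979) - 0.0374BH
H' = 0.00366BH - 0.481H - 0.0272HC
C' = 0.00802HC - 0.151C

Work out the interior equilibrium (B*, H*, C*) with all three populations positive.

B* ≈ 288, H* ≈ 18.8, C* ≈ 21.1

From dC/dt = 0: 0.00802H* = 0.151, so H* = 18.8.
From dB/dt = 0: 0.998(1 - B*/979) = 0.0374·18.8, giving B* = 979·(1 - 0.706) = 288.
From dH/dt = 0: 0.00366·288 - 0.481 = 0.0272C*, so C* = 0.574/0.0272 = 21.1.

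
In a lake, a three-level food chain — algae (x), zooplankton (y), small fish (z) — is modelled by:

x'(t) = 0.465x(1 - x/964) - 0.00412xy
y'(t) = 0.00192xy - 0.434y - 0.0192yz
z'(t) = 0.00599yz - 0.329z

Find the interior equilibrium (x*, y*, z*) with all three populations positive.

From dz/dt = 0: 0.00599y* = 0.329, so y* = 54.9.
From dx/dt = 0: 0.465(1 - x*/964) = 0.00412·54.9, giving x* = 964·(1 - 0.487) = 495.
From dy/dt = 0: 0.00192·495 - 0.434 = 0.0192z*, so z* = 0.516/0.0192 = 26.9.

x* ≈ 495, y* ≈ 54.9, z* ≈ 26.9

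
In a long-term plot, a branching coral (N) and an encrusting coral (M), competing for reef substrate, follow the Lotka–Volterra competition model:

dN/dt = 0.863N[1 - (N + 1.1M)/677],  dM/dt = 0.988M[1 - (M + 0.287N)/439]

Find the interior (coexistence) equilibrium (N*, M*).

Setting both brackets to zero gives the nullclines N + 1.1M = 677 and 0.287N + M = 439.
Substituting M = 439 - 0.287N into the first: N(1 - 1.1·0.287) = 677 - 1.1·439.
So N* = 194/0.684 = 284, and then M* = 439 - 0.287·284 = 358.

N* ≈ 284, M* ≈ 358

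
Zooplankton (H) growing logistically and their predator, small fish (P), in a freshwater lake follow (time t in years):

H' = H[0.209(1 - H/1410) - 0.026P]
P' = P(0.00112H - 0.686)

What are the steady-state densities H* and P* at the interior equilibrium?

From dP/dt = 0 with P > 0: 0.00112H* = 0.686, so H* = 613.
Substitute into dH/dt = 0: 0.209(1 - 613/1410) = 0.026P*.
The bracket is 0.566, giving P* = 0.118/0.026 = 4.55.

H* ≈ 613, P* ≈ 4.55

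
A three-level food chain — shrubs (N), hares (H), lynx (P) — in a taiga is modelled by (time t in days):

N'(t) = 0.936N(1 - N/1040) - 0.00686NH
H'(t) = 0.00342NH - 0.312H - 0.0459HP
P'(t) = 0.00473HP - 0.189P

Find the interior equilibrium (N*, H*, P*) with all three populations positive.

N* ≈ 735, H* ≈ 40, P* ≈ 48

From dP/dt = 0: 0.00473H* = 0.189, so H* = 40.
From dN/dt = 0: 0.936(1 - N*/1040) = 0.00686·40, giving N* = 1040·(1 - 0.293) = 735.
From dH/dt = 0: 0.00342·735 - 0.312 = 0.0459P*, so P* = 2.2/0.0459 = 48.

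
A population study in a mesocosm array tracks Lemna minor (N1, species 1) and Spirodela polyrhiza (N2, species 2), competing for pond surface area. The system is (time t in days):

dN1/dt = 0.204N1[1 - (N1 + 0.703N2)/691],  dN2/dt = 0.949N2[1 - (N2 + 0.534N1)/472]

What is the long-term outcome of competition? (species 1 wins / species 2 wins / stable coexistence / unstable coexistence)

stable coexistence

Compare the nullcline intercepts: K1/α12 = 691/0.703 = 983 > K2 = 472; K2/α21 = 472/0.534 = 884 > K1 = 691.
Since both inequalities hold, each species can invade when rare, so the interior equilibrium is stable.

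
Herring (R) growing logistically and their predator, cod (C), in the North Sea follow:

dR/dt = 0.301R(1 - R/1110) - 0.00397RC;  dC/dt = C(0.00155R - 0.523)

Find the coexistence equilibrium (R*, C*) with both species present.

From dC/dt = 0 with C > 0: 0.00155R* = 0.523, so R* = 337.
Substitute into dR/dt = 0: 0.301(1 - 337/1110) = 0.00397C*.
The bracket is 0.696, giving C* = 0.21/0.00397 = 52.8.

R* ≈ 337, C* ≈ 52.8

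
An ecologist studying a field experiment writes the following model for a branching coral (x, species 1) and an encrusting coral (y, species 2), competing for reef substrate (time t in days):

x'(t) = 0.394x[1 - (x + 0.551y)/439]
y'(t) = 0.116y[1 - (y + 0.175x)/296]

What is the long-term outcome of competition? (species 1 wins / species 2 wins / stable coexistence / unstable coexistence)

stable coexistence

Compare the nullcline intercepts: K1/α12 = 439/0.551 = 797 > K2 = 296; K2/α21 = 296/0.175 = 1690 > K1 = 439.
Since both inequalities hold, each species can invade when rare, so the interior equilibrium is stable.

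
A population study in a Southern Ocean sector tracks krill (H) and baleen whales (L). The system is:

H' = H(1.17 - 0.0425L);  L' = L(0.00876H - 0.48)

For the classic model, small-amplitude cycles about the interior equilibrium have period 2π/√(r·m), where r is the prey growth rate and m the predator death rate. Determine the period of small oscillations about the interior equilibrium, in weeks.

T ≈ 8.38 weeks

Here r = 1.17 and m = 0.48, so r·m = 0.562.
ω = √0.562 = 0.749 per week, hence T = 2π/ω ≈ 8.38 weeks.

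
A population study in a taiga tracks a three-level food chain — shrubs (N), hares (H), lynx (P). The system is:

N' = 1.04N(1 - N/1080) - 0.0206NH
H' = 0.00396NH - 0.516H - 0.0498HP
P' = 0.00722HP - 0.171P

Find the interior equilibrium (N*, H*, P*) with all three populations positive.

From dP/dt = 0: 0.00722H* = 0.171, so H* = 23.7.
From dN/dt = 0: 1.04(1 - N*/1080) = 0.0206·23.7, giving N* = 1080·(1 - 0.469) = 573.
From dH/dt = 0: 0.00396·573 - 0.516 = 0.0498P*, so P* = 1.75/0.0498 = 35.2.

N* ≈ 573, H* ≈ 23.7, P* ≈ 35.2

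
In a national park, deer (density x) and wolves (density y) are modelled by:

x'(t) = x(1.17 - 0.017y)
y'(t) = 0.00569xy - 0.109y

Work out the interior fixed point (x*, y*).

Set dy/dt = 0 with y > 0: 0.00569x - 0.109 = 0, so x* = 0.109/0.00569 = 19.2.
Set dx/dt = 0 with x > 0: 1.17 - 0.017y = 0, so y* = 1.17/0.017 = 68.8.

x* ≈ 19.2, y* ≈ 68.8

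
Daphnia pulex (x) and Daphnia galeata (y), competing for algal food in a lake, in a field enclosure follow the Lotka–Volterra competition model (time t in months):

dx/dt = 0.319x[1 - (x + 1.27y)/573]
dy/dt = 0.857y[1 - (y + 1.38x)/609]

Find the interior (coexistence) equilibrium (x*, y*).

x* ≈ 266, y* ≈ 241

Setting both brackets to zero gives the nullclines x + 1.27y = 573 and 1.38x + y = 609.
Substituting y = 609 - 1.38x into the first: x(1 - 1.27·1.38) = 573 - 1.27·609.
So x* = -200/-0.753 = 266, and then y* = 609 - 1.38·266 = 241.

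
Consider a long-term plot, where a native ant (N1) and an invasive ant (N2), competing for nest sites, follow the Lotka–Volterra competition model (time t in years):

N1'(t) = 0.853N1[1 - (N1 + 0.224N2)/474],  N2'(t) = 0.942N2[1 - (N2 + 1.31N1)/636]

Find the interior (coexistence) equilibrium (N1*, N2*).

N1* ≈ 469, N2* ≈ 21.3

Setting both brackets to zero gives the nullclines N1 + 0.224N2 = 474 and 1.31N1 + N2 = 636.
Substituting N2 = 636 - 1.31N1 into the first: N1(1 - 0.224·1.31) = 474 - 0.224·636.
So N1* = 332/0.707 = 469, and then N2* = 636 - 1.31·469 = 21.3.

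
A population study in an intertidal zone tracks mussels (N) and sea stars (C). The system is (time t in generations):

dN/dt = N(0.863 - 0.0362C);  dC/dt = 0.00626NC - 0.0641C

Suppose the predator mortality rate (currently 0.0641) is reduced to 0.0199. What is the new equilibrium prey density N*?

N* ≈ 3.18

At the interior fixed point, setting dC/dt = 0 with C > 0 fixes N* = (predator death rate)/(NC coefficient) — independent of the other coefficients.
With the change, N* = 0.0199/0.00626 = 3.18; it falls from 10.2.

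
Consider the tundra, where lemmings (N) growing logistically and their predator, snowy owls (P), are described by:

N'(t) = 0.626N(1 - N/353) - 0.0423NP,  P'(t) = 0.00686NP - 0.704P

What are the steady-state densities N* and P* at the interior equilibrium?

From dP/dt = 0 with P > 0: 0.00686N* = 0.704, so N* = 103.
Substitute into dN/dt = 0: 0.626(1 - 103/353) = 0.0423P*.
The bracket is 0.709, giving P* = 0.444/0.0423 = 10.5.

N* ≈ 103, P* ≈ 10.5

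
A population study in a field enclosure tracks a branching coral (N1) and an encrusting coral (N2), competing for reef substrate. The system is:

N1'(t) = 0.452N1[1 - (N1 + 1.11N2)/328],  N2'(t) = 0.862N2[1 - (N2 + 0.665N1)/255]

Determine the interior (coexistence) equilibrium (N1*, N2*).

Setting both brackets to zero gives the nullclines N1 + 1.11N2 = 328 and 0.665N1 + N2 = 255.
Substituting N2 = 255 - 0.665N1 into the first: N1(1 - 1.11·0.665) = 328 - 1.11·255.
So N1* = 44.9/0.262 = 172, and then N2* = 255 - 0.665·172 = 141.

N1* ≈ 172, N2* ≈ 141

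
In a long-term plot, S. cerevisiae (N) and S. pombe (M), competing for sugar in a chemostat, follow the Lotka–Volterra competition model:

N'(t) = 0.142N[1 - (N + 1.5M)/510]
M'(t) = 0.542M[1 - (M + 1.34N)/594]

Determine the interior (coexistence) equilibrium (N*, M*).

N* ≈ 377, M* ≈ 88.5

Setting both brackets to zero gives the nullclines N + 1.5M = 510 and 1.34N + M = 594.
Substituting M = 594 - 1.34N into the first: N(1 - 1.5·1.34) = 510 - 1.5·594.
So N* = -381/-1.01 = 377, and then M* = 594 - 1.34·377 = 88.5.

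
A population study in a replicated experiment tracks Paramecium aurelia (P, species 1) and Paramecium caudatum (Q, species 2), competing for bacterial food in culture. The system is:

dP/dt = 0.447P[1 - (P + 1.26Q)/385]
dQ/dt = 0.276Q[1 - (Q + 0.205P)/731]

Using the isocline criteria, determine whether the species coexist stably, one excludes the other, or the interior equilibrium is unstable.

Compare the nullcline intercepts: K1/α12 = 385/1.26 = 306 < K2 = 731; K2/α21 = 731/0.205 = 3570 > K1 = 385.
Since the inequalities point opposite ways, species 2 can invade but species 1 cannot.

species 2 excludes species 1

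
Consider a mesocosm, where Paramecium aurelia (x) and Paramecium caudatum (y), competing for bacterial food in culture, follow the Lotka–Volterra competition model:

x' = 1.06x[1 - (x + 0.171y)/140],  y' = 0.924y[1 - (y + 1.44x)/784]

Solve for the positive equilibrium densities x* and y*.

Setting both brackets to zero gives the nullclines x + 0.171y = 140 and 1.44x + y = 784.
Substituting y = 784 - 1.44x into the first: x(1 - 0.171·1.44) = 140 - 0.171·784.
So x* = 5.94/0.754 = 7.88, and then y* = 784 - 1.44·7.88 = 773.

x* ≈ 7.88, y* ≈ 773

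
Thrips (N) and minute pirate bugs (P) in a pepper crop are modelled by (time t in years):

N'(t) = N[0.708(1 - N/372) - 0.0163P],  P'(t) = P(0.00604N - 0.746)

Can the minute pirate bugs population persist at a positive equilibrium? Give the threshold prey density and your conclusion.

The predator equation gives dP/dt > 0 only when N > 0.746/0.00604 = 124.
Without the predator, N → K = 372. Since 372 > 124, the predator can invade and persist.

Threshold N = 124; K > 124, so yes, the predator persists.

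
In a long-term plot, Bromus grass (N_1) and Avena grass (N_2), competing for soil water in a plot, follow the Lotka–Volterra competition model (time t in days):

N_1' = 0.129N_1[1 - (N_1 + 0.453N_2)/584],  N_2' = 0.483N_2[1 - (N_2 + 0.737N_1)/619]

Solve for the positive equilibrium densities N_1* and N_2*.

Setting both brackets to zero gives the nullclines N_1 + 0.453N_2 = 584 and 0.737N_1 + N_2 = 619.
Substituting N_2 = 619 - 0.737N_1 into the first: N_1(1 - 0.453·0.737) = 584 - 0.453·619.
So N_1* = 304/0.666 = 456, and then N_2* = 619 - 0.737·456 = 283.

N_1* ≈ 456, N_2* ≈ 283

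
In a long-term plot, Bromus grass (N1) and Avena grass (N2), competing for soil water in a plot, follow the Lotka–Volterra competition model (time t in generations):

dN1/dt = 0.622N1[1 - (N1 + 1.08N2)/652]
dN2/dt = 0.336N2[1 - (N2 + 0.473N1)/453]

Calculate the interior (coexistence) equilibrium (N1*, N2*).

Setting both brackets to zero gives the nullclines N1 + 1.08N2 = 652 and 0.473N1 + N2 = 453.
Substituting N2 = 453 - 0.473N1 into the first: N1(1 - 1.08·0.473) = 652 - 1.08·453.
So N1* = 163/0.489 = 333, and then N2* = 453 - 0.473·333 = 296.

N1* ≈ 333, N2* ≈ 296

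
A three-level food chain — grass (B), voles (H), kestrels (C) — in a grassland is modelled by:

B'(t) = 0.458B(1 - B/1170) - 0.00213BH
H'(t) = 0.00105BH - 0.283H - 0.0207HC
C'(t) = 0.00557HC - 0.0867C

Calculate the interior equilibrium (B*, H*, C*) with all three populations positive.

From dC/dt = 0: 0.00557H* = 0.0867, so H* = 15.6.
From dB/dt = 0: 0.458(1 - B*/1170) = 0.00213·15.6, giving B* = 1170·(1 - 0.0724) = 1090.
From dH/dt = 0: 0.00105·1090 - 0.283 = 0.0207C*, so C* = 0.857/0.0207 = 41.4.

B* ≈ 1090, H* ≈ 15.6, C* ≈ 41.4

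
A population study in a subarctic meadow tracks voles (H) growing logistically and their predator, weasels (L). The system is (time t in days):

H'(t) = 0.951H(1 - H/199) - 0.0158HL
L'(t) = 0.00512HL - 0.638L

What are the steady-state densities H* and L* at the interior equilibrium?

H* ≈ 125, L* ≈ 22.5

From dL/dt = 0 with L > 0: 0.00512H* = 0.638, so H* = 125.
Substitute into dH/dt = 0: 0.951(1 - 125/199) = 0.0158L*.
The bracket is 0.374, giving L* = 0.356/0.0158 = 22.5.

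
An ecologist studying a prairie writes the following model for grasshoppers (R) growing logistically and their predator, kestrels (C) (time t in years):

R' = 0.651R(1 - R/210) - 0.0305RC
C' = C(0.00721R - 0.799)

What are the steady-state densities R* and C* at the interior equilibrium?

R* ≈ 111, C* ≈ 10.1

From dC/dt = 0 with C > 0: 0.00721R* = 0.799, so R* = 111.
Substitute into dR/dt = 0: 0.651(1 - 111/210) = 0.0305C*.
The bracket is 0.472, giving C* = 0.307/0.0305 = 10.1.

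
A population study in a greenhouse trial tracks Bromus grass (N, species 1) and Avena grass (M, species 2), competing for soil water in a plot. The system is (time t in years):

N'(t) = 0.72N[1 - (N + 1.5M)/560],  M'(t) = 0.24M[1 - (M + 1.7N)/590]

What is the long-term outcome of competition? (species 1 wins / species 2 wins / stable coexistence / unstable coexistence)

unstable coexistence (outcome depends on initial conditions)

Compare the nullcline intercepts: K1/α12 = 560/1.5 = 373 < K2 = 590; K2/α21 = 590/1.7 = 347 < K1 = 560.
Since both are reversed, neither can invade when rare; the interior point is a saddle.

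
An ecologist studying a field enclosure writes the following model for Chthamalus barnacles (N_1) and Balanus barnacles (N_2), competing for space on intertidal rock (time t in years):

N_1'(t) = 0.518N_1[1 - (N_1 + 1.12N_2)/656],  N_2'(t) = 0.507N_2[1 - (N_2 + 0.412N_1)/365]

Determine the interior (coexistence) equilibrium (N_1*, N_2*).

N_1* ≈ 459, N_2* ≈ 176

Setting both brackets to zero gives the nullclines N_1 + 1.12N_2 = 656 and 0.412N_1 + N_2 = 365.
Substituting N_2 = 365 - 0.412N_1 into the first: N_1(1 - 1.12·0.412) = 656 - 1.12·365.
So N_1* = 247/0.539 = 459, and then N_2* = 365 - 0.412·459 = 176.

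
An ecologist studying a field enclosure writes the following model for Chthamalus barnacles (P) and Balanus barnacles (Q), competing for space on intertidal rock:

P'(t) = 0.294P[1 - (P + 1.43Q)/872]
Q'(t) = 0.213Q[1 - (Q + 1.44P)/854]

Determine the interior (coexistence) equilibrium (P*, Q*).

P* ≈ 330, Q* ≈ 379

Setting both brackets to zero gives the nullclines P + 1.43Q = 872 and 1.44P + Q = 854.
Substituting Q = 854 - 1.44P into the first: P(1 - 1.43·1.44) = 872 - 1.43·854.
So P* = -349/-1.06 = 330, and then Q* = 854 - 1.44·330 = 379.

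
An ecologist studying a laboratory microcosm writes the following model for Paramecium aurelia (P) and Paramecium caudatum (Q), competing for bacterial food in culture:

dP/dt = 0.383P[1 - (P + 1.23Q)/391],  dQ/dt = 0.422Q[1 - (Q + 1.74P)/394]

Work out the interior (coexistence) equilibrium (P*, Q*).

P* ≈ 82.1, Q* ≈ 251

Setting both brackets to zero gives the nullclines P + 1.23Q = 391 and 1.74P + Q = 394.
Substituting Q = 394 - 1.74P into the first: P(1 - 1.23·1.74) = 391 - 1.23·394.
So P* = -93.6/-1.14 = 82.1, and then Q* = 394 - 1.74·82.1 = 251.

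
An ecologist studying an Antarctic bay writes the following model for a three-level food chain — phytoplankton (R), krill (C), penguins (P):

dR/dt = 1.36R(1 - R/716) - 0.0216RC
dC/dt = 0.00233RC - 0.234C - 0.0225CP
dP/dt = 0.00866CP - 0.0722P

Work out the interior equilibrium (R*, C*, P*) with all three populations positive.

From dP/dt = 0: 0.00866C* = 0.0722, so C* = 8.34.
From dR/dt = 0: 1.36(1 - R*/716) = 0.0216·8.34, giving R* = 716·(1 - 0.132) = 621.
From dC/dt = 0: 0.00233·621 - 0.234 = 0.0225P*, so P* = 1.21/0.0225 = 53.9.

R* ≈ 621, C* ≈ 8.34, P* ≈ 53.9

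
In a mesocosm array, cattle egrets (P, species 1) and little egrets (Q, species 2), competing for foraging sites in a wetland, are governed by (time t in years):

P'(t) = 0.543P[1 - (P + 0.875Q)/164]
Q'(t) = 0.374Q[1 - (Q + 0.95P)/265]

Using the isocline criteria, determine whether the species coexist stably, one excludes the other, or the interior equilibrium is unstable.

species 2 excludes species 1

Compare the nullcline intercepts: K1/α12 = 164/0.875 = 187 < K2 = 265; K2/α21 = 265/0.95 = 279 > K1 = 164.
Since the inequalities point opposite ways, species 2 can invade but species 1 cannot.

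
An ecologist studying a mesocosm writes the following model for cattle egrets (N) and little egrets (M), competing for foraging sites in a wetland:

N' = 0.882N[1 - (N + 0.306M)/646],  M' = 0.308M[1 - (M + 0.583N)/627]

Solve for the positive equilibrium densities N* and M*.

N* ≈ 553, M* ≈ 305

Setting both brackets to zero gives the nullclines N + 0.306M = 646 and 0.583N + M = 627.
Substituting M = 627 - 0.583N into the first: N(1 - 0.306·0.583) = 646 - 0.306·627.
So N* = 454/0.822 = 553, and then M* = 627 - 0.583·553 = 305.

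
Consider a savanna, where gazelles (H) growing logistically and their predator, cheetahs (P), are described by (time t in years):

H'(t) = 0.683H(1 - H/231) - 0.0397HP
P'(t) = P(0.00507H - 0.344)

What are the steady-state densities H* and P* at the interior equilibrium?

From dP/dt = 0 with P > 0: 0.00507H* = 0.344, so H* = 67.9.
Substitute into dH/dt = 0: 0.683(1 - 67.9/231) = 0.0397P*.
The bracket is 0.706, giving P* = 0.482/0.0397 = 12.2.

H* ≈ 67.9, P* ≈ 12.2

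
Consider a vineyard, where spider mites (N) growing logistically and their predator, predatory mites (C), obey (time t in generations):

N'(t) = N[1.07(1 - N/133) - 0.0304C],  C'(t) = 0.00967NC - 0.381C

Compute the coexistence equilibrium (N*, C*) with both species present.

N* ≈ 39.4, C* ≈ 24.8

From dC/dt = 0 with C > 0: 0.00967N* = 0.381, so N* = 39.4.
Substitute into dN/dt = 0: 1.07(1 - 39.4/133) = 0.0304C*.
The bracket is 0.704, giving C* = 0.753/0.0304 = 24.8.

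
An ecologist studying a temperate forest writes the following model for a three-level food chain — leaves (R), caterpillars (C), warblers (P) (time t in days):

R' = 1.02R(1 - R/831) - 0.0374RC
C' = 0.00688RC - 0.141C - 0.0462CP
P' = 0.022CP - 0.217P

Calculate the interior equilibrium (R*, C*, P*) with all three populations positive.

From dP/dt = 0: 0.022C* = 0.217, so C* = 9.86.
From dR/dt = 0: 1.02(1 - R*/831) = 0.0374·9.86, giving R* = 831·(1 - 0.362) = 530.
From dC/dt = 0: 0.00688·530 - 0.141 = 0.0462P*, so P* = 3.51/0.0462 = 75.9.

R* ≈ 530, C* ≈ 9.86, P* ≈ 75.9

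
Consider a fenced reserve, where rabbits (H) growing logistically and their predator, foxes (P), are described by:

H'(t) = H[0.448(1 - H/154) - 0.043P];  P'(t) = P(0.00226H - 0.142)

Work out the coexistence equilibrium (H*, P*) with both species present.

From dP/dt = 0 with P > 0: 0.00226H* = 0.142, so H* = 62.8.
Substitute into dH/dt = 0: 0.448(1 - 62.8/154) = 0.043P*.
The bracket is 0.592, giving P* = 0.265/0.043 = 6.17.

H* ≈ 62.8, P* ≈ 6.17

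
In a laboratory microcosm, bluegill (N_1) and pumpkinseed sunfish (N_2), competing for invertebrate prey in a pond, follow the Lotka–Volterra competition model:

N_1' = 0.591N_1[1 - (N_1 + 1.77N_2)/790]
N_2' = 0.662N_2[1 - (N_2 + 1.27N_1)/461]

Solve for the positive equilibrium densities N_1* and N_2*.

N_1* ≈ 20.8, N_2* ≈ 435

Setting both brackets to zero gives the nullclines N_1 + 1.77N_2 = 790 and 1.27N_1 + N_2 = 461.
Substituting N_2 = 461 - 1.27N_1 into the first: N_1(1 - 1.77·1.27) = 790 - 1.77·461.
So N_1* = -26/-1.25 = 20.8, and then N_2* = 461 - 1.27·20.8 = 435.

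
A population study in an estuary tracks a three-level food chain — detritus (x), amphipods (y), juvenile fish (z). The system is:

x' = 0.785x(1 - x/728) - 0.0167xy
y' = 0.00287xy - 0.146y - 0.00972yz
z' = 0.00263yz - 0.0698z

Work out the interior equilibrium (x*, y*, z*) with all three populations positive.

x* ≈ 317, y* ≈ 26.5, z* ≈ 78.6

From dz/dt = 0: 0.00263y* = 0.0698, so y* = 26.5.
From dx/dt = 0: 0.785(1 - x*/728) = 0.0167·26.5, giving x* = 728·(1 - 0.565) = 317.
From dy/dt = 0: 0.00287·317 - 0.146 = 0.00972z*, so z* = 0.764/0.00972 = 78.6.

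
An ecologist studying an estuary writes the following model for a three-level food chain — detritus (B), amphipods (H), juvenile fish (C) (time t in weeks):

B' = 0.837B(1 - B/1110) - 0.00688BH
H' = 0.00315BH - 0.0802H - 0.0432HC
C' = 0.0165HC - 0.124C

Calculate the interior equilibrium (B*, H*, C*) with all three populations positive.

From dC/dt = 0: 0.0165H* = 0.124, so H* = 7.52.
From dB/dt = 0: 0.837(1 - B*/1110) = 0.00688·7.52, giving B* = 1110·(1 - 0.0618) = 1040.
From dH/dt = 0: 0.00315·1040 - 0.0802 = 0.0432C*, so C* = 3.2/0.0432 = 74.1.

B* ≈ 1040, H* ≈ 7.52, C* ≈ 74.1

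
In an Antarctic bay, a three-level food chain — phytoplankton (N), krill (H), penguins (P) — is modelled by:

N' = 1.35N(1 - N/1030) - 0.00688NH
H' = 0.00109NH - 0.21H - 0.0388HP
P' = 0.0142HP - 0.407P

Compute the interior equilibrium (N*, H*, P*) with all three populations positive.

From dP/dt = 0: 0.0142H* = 0.407, so H* = 28.7.
From dN/dt = 0: 1.35(1 - N*/1030) = 0.00688·28.7, giving N* = 1030·(1 - 0.146) = 880.
From dH/dt = 0: 0.00109·880 - 0.21 = 0.0388P*, so P* = 0.749/0.0388 = 19.3.

N* ≈ 880, H* ≈ 28.7, P* ≈ 19.3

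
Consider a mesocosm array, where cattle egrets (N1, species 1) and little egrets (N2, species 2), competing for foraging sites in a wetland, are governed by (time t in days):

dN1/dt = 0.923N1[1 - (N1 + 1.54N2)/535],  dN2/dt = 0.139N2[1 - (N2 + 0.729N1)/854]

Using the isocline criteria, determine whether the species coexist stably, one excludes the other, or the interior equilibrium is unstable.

Compare the nullcline intercepts: K1/α12 = 535/1.54 = 347 < K2 = 854; K2/α21 = 854/0.729 = 1170 > K1 = 535.
Since the inequalities point opposite ways, species 2 can invade but species 1 cannot.

species 2 excludes species 1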